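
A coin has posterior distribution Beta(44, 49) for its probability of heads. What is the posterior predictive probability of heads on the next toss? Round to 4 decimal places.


Posterior predictive = E[theta] = alpha/(alpha+beta)
= 44/93
= 0.4731

0.4731


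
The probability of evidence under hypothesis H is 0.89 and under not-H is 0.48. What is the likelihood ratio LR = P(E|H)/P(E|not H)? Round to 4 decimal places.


LR = 0.89 / 0.48
= 1.8542

1.8542


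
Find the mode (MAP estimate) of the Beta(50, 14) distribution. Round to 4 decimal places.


For Beta(a,b) with a,b > 1:
Mode = (a-1)/(a+b-2) = (50-1)/(64-2)
= 49/62 = 0.7903

0.7903


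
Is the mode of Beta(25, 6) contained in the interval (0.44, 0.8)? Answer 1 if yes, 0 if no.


Mode = (a-1)/(a+b-2) = 24/29 = 0.8276
Interval: (0.44, 0.8)
Contains mode? 0

0


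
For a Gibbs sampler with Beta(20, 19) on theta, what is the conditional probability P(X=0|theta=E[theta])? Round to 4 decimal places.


E[theta] = 20/(20+19) = 0.5128
P(X=0|theta) = 1 - theta = 0.4872

0.4872


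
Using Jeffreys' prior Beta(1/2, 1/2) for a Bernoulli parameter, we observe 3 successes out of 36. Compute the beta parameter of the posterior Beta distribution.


Conjugate update: Beta(0.5 + k, 0.5 + n - k).
k = 3, n - k = 33
Posterior beta = 0.5 + (n - k) = 0.5 + 33 = 33.5

33.5


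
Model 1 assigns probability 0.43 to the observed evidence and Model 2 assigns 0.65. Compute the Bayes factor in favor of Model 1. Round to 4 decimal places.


BF = P(data|M1) / P(data|M2)
= 0.43 / 0.65 = 0.6615

0.6615


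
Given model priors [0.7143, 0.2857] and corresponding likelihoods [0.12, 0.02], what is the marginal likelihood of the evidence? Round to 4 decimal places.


P(E) = sum_i P(M_i) P(E|M_i)
= 0.0857 + 0.0057
= 0.0914

0.0914


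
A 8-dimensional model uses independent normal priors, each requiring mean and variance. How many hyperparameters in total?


Per parameter: 2 (mean and variance).
Total = 8 * 2 = 16

16


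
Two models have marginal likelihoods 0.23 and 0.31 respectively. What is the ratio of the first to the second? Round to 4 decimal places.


Evidence ratio = 0.23 / 0.31
= 0.7419

0.7419


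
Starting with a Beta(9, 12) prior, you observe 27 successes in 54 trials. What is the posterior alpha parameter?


For a Beta-Binomial conjugate model:
Posterior alpha = prior alpha + number of successes
= 9 + 27 = 36

36


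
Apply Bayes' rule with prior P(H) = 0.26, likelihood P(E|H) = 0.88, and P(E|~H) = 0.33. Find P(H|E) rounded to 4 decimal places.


Step 1: Compute marginal P(E) = P(E|H)P(H) + P(E|~H)P(~H)
= 0.88*0.26 + 0.33*0.74 = 0.473
Step 2: P(H|E) = P(E|H)P(H)/P(E) = 0.2288/0.473
= 0.4837

0.4837


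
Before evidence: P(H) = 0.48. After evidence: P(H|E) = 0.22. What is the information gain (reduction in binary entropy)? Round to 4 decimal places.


Prior entropy = 0.9988
Posterior entropy = 0.7602
Information gain = 0.9988 - 0.7602 = 0.2387

0.2387


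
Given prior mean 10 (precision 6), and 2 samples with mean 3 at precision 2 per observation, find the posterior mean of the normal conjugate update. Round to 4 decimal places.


The posterior mean is a precision-weighted average of prior and data.
Post. prec. = 6 + 4 = 10
Post. mean = (60 + 12)/10 = 72/10 = 7.2

7.2


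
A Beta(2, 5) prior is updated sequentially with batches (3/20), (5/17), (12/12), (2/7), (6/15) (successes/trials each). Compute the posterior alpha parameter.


Sequential conjugate updating is equivalent to a single batch update.
Total successes across all batches = 28
alpha_posterior = alpha_prior + total_successes = 2 + 28
= 30

30


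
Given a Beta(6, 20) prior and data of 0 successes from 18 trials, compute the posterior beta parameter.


Number of failures = 18 - 0 = 18
Posterior beta = 20 + 18 = 38

38


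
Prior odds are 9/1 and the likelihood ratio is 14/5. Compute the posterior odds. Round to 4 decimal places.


Posterior odds = prior odds * likelihood ratio
= (9/1) * (14/5)
= 126 / 5
= 25.2

25.2


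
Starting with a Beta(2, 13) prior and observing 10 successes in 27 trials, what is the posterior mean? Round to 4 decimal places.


Posterior parameters: alpha = 2 + 10 = 12
beta = 13 + 17 = 30
Posterior mean = alpha / (alpha + beta) = 12 / 42
= 0.2857

0.2857


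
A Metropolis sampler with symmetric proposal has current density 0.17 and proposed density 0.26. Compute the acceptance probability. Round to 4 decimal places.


For symmetric proposals, acceptance = min(1, pi(x*)/pi(x))
= min(1, 0.26/0.17)
= min(1, 1.5294) = 1.0

1.0


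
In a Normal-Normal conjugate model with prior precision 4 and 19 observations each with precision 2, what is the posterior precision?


Posterior precision = prior precision + n * observation precision
= 4 + 19 * 2
= 4 + 38 = 42

42


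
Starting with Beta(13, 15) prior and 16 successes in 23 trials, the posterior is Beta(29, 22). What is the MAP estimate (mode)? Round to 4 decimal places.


The mode of Beta(a, b) when a > 1 and b > 1 is (a-1)/(a+b-2)
= (29 - 1) / (29 + 22 - 2)
= 28 / 49
= 0.5714

0.5714


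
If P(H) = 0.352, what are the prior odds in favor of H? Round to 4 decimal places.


Prior odds = P(H) / (1 - P(H))
= 0.352 / 0.648
= 0.5432

0.5432


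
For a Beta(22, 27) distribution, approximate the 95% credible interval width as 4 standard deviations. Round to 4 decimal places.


Variance of Beta(a,b) = ab / ((a+b)^2 * (a+b+1))
= 22*27 / ((49)^2 * 50)
= 0.0049
SD = sqrt(0.0049) = 0.0703
Width = 4 * SD = 0.2814

0.2814


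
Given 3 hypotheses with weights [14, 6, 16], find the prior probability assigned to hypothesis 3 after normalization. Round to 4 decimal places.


To normalize, divide each weight by the sum of all weights.
Sum = 36
Prior(H3) = 16/36 = 0.4444

0.4444


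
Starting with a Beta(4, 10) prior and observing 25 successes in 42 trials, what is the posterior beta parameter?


Posterior beta = prior beta + failures
Failures = 42 - 25 = 17
beta_post = 10 + 17 = 27

27


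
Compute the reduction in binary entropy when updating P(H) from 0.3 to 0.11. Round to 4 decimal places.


H_before = -p*log2(p) - (1-p)*log2(1-p) for p=0.3: 0.8813
H_after for p=0.11: 0.4999
Reduction = 0.8813 - 0.4999 = 0.3814

0.3814


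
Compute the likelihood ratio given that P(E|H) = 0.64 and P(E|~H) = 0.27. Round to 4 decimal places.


LR = P(E|H) / P(E|~H)
= 0.64 / 0.27 = 2.3704

2.3704


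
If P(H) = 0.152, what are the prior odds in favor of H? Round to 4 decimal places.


Prior odds = P(H) / (1 - P(H))
= 0.152 / 0.848
= 0.1792

0.1792


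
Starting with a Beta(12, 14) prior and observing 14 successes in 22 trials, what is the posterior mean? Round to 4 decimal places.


Posterior parameters: alpha = 12 + 14 = 26
beta = 14 + 8 = 22
Posterior mean = alpha / (alpha + beta) = 26 / 48
= 0.5417

0.5417


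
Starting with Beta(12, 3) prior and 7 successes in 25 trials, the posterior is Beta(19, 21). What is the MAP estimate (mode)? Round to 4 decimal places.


The mode of Beta(a, b) when a > 1 and b > 1 is (a-1)/(a+b-2)
= (19 - 1) / (19 + 21 - 2)
= 18 / 38
= 0.4737

0.4737


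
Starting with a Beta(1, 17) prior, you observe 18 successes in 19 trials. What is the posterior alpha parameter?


For a Beta-Binomial conjugate model:
Posterior alpha = prior alpha + number of successes
= 1 + 18 = 19

19


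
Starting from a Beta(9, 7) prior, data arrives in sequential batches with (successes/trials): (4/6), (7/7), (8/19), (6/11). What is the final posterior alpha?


In sequential Bayesian updating, we sum all successes.
Total successes = 25
Final alpha = 9 + 25 = 34

34


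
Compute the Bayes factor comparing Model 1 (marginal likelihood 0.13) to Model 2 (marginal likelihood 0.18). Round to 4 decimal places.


BF12 = marginal likelihood of M1 / marginal likelihood of M2
= 0.13/0.18
= 0.7222

0.7222


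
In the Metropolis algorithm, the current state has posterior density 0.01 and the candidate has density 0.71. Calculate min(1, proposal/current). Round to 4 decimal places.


Ratio = 0.71/0.01 = 71.0
Acceptance probability = min(1, 71.0)
= 1.0

1.0


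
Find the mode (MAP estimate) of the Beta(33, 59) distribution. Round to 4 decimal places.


For Beta(a,b) with a,b > 1:
Mode = (a-1)/(a+b-2) = (33-1)/(92-2)
= 32/90 = 0.3556

0.3556


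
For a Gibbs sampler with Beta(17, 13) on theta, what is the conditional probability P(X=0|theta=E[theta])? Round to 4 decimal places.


E[theta] = 17/(17+13) = 0.5667
P(X=0|theta) = 1 - theta = 0.4333

0.4333


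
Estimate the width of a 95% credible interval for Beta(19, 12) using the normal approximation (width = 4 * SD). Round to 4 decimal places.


For Beta(a,b): Var = ab/((a+b)^2(a+b+1))
Var = 0.0074, SD = 0.0861
Approximate 95% CI width = 4 * 0.0861 = 0.3444

0.3444


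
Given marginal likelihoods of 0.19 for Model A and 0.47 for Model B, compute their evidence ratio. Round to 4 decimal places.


Ratio = ML(A) / ML(B) = 0.19/0.47
= 0.4043

0.4043


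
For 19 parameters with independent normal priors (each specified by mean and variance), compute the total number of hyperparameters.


A normal prior has 2 hyperparameters per parameter.
Total = 19 * 2 = 38

38


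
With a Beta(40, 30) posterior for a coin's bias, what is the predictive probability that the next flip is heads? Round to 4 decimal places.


The predictive probability equals the posterior mean.
P(next = heads) = alpha / (alpha + beta)
= 40 / 70 = 0.5714

0.5714


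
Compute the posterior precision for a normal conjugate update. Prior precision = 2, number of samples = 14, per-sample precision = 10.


tau_post = tau_0 + n * tau
= 2 + 14 * 10 = 142

142


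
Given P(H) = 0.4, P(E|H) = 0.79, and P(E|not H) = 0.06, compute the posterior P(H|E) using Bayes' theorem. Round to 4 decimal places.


By Bayes' theorem: P(H|E) = P(E|H)*P(H) / P(E)
P(E) = P(E|H)*P(H) + P(E|not H)*P(not H)
P(E) = 0.79*0.4 + 0.06*0.6 = 0.352
P(H|E) = 0.79*0.4 / 0.352 = 0.8977

0.8977


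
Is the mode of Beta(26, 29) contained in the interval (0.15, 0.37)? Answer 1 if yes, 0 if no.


Mode = (a-1)/(a+b-2) = 25/53 = 0.4717
Interval: (0.15, 0.37)
Contains mode? 0

0


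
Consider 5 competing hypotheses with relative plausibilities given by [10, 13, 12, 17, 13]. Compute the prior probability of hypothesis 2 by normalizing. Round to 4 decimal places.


Sum of weights = 10 + 13 + 12 + 17 + 13 = 65
Normalized prior for H2 = 13 / 65
= 0.2

0.2


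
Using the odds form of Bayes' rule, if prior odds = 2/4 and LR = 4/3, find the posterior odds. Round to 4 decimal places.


Bayes' rule in odds form: posterior odds = prior odds * LR
= (2 * 4) / (4 * 3)
= 8/12 = 0.6667

0.6667


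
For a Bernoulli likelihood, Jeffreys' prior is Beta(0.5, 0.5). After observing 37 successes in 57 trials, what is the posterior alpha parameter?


Jeffreys' prior for Bernoulli is Beta(0.5, 0.5).
Posterior is Beta(0.5 + k, 0.5 + n - k).
Posterior alpha = 0.5 + k = 0.5 + 37 = 37.5

37.5


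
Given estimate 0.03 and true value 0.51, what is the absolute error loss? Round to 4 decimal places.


Absolute error = |estimate - true|
= |-0.48| = 0.48

0.48


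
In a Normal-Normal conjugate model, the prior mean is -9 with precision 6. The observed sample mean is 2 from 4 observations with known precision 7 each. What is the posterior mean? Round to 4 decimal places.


Posterior precision = tau0 + n*tau = 6 + 4*7 = 34
Posterior mean = (tau0*mu0 + n*tau*xbar) / posterior_precision
= (6*-9 + 4*7*2) / 34
= 2 / 34 = 0.0588

0.0588


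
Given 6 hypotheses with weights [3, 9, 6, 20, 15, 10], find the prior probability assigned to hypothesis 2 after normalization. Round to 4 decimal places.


To normalize, divide each weight by the sum of all weights.
Sum = 63
Prior(H2) = 9/63 = 0.1429

0.1429


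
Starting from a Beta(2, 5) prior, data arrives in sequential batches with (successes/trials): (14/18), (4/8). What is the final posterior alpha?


In sequential Bayesian updating, we sum all successes.
Total successes = 18
Final alpha = 2 + 18 = 20

20


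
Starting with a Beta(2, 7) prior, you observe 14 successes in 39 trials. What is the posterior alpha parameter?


For a Beta-Binomial conjugate model:
Posterior alpha = prior alpha + number of successes
= 2 + 14 = 16

16


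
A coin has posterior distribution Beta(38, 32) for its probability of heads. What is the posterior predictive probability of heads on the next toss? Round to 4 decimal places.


Posterior predictive = E[theta] = alpha/(alpha+beta)
= 38/70
= 0.5429

0.5429


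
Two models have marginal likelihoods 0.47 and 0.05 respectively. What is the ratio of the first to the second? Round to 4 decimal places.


Evidence ratio = 0.47 / 0.05
= 9.4

9.4


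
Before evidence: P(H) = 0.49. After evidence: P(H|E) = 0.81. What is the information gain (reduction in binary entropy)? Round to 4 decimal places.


Prior entropy = 0.9997
Posterior entropy = 0.7015
Information gain = 0.9997 - 0.7015 = 0.2982

0.2982


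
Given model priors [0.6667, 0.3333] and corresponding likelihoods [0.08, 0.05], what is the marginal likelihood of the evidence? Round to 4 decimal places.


P(E) = sum_i P(M_i) P(E|M_i)
= 0.0533 + 0.0167
= 0.07

0.07


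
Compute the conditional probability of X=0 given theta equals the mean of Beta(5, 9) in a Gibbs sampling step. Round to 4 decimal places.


Mean of Beta(5, 9) = 0.3571
P(X=0 | theta=0.3571) = 0.6429

0.6429


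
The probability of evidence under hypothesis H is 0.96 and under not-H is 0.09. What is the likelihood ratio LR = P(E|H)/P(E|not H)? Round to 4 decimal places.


LR = 0.96 / 0.09
= 10.6667

10.6667


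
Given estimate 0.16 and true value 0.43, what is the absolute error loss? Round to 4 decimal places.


Absolute error = |estimate - true|
= |-0.27| = 0.27

0.27


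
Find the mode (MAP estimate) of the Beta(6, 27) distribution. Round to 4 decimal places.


For Beta(a,b) with a,b > 1:
Mode = (a-1)/(a+b-2) = (6-1)/(33-2)
= 5/31 = 0.1613

0.1613


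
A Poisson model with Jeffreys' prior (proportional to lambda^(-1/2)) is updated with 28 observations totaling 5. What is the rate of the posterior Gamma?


Posterior = Gamma(0.5 + S, n)
= Gamma(0.5 + 5, 28)
Posterior rate = 0 + n = 28

28.0


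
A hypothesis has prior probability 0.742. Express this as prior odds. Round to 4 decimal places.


Odds = P(H) / P(not H) = 0.742 / 0.258
= 2.876

2.876


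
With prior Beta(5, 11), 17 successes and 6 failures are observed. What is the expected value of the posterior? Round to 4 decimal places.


Posterior = Beta(22, 17)
E[theta] = alpha/(alpha+beta)
= 22/39 = 0.5641

0.5641


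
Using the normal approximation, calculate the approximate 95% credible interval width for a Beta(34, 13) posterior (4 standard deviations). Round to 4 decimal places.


Var(Beta) = 34*13/(47^2 * 48) = 0.0042
SD = 0.0646
Width ~ 4*SD = 0.2583

0.2583


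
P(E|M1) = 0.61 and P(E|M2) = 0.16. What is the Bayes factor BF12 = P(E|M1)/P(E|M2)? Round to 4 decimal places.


Bayes factor BF12 = P(E|M1) / P(E|M2)
= 0.61 / 0.16
= 3.8125

3.8125


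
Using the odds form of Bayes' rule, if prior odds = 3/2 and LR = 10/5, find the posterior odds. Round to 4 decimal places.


Bayes' rule in odds form: posterior odds = prior odds * LR
= (3 * 10) / (2 * 5)
= 30/10 = 3.0

3.0


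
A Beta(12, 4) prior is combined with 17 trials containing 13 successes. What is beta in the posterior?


In conjugate updating:
beta_posterior = beta_prior + (n - k)
= 4 + (17 - 13)
= 4 + 4 = 8

8


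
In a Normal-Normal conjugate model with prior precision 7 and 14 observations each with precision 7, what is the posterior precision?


Posterior precision = prior precision + n * observation precision
= 7 + 14 * 7
= 7 + 98 = 105

105


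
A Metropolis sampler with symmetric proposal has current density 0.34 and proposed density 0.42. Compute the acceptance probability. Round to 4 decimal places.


For symmetric proposals, acceptance = min(1, pi(x*)/pi(x))
= min(1, 0.42/0.34)
= min(1, 1.2353) = 1.0

1.0


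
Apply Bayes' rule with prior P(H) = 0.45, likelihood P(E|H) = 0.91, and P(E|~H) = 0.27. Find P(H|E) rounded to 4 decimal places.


Step 1: Compute marginal P(E) = P(E|H)P(H) + P(E|~H)P(~H)
= 0.91*0.45 + 0.27*0.55 = 0.558
Step 2: P(H|E) = P(E|H)P(H)/P(E) = 0.4095/0.558
= 0.7339

0.7339


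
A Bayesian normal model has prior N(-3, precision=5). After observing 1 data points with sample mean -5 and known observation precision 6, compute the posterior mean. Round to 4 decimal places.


Posterior mean = (prior_precision * prior_mean + n * data_precision * data_mean) / (prior_precision + n * data_precision)
Numerator = 5*-3 + 1*6*-5 = -45
Denominator = 5 + 1*6 = 11
Posterior mean = -4.0909

-4.0909


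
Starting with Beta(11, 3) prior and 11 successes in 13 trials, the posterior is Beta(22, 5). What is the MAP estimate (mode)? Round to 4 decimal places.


The mode of Beta(a, b) when a > 1 and b > 1 is (a-1)/(a+b-2)
= (22 - 1) / (22 + 5 - 2)
= 21 / 25
= 0.84

0.84


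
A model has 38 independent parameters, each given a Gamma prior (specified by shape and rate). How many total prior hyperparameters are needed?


Each Gamma prior needs 2 hyperparameters (shape and rate).
Total = 2 * 38 = 76

76


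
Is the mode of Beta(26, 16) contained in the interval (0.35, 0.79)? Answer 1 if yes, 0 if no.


Mode = (a-1)/(a+b-2) = 25/40 = 0.625
Interval: (0.35, 0.79)
Contains mode? 1

1


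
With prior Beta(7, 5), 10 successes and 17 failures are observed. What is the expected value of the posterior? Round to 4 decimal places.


Posterior = Beta(17, 22)
E[theta] = alpha/(alpha+beta)
= 17/39 = 0.4359

0.4359


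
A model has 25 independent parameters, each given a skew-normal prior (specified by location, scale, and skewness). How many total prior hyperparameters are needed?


Each skew-normal prior needs 3 hyperparameters (location, scale, and skewness).
Total = 3 * 25 = 75

75


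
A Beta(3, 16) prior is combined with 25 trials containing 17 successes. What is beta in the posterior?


In conjugate updating:
beta_posterior = beta_prior + (n - k)
= 16 + (25 - 17)
= 16 + 8 = 24

24


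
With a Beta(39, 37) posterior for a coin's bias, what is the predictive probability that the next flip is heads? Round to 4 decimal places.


The predictive probability equals the posterior mean.
P(next = heads) = alpha / (alpha + beta)
= 39 / 76 = 0.5132

0.5132


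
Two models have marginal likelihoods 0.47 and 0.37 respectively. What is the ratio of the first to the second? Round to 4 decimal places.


Evidence ratio = 0.47 / 0.37
= 1.2703

1.2703


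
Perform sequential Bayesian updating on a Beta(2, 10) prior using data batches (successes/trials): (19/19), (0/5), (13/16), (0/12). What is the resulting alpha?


Accumulate successes: 32
Posterior alpha = prior alpha + sum of successes
= 2 + 32 = 34

34


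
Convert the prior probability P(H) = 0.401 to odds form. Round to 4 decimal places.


P(not H) = 1 - 0.401 = 0.599
Odds = 0.401 / 0.599 = 0.6694

0.6694


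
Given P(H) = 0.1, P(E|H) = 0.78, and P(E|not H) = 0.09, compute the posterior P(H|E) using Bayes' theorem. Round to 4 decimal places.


By Bayes' theorem: P(H|E) = P(E|H)*P(H) / P(E)
P(E) = P(E|H)*P(H) + P(E|not H)*P(not H)
P(E) = 0.78*0.1 + 0.09*0.9 = 0.159
P(H|E) = 0.78*0.1 / 0.159 = 0.4906

0.4906


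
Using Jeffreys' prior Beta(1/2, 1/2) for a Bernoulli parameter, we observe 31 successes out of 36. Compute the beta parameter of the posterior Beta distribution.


Conjugate update: Beta(0.5 + k, 0.5 + n - k).
k = 31, n - k = 5
Posterior beta = 0.5 + (n - k) = 0.5 + 5 = 5.5

5.5


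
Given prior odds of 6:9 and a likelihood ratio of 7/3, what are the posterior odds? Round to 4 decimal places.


Posterior odds = prior odds * LR
Prior odds = 6/9 = 0.6667
LR = 7/3 = 2.3333
Posterior odds = 0.6667 * 2.3333 = 1.5556

1.5556


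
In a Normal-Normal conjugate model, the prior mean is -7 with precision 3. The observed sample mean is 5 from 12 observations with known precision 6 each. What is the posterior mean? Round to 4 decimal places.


Posterior precision = tau0 + n*tau = 3 + 12*6 = 75
Posterior mean = (tau0*mu0 + n*tau*xbar) / posterior_precision
= (3*-7 + 12*6*5) / 75
= 339 / 75 = 4.52

4.52


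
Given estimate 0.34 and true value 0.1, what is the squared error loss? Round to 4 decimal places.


Squared error = (estimate - true)^2
Difference = 0.24
Loss = 0.24^2 = 0.0576

0.0576


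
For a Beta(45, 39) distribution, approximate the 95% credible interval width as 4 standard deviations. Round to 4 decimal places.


Variance of Beta(a,b) = ab / ((a+b)^2 * (a+b+1))
= 45*39 / ((84)^2 * 85)
= 0.0029
SD = sqrt(0.0029) = 0.0541
Width = 4 * SD = 0.2164

0.2164


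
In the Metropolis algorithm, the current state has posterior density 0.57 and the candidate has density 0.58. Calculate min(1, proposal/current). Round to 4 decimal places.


Ratio = 0.58/0.57 = 1.0175
Acceptance probability = min(1, 1.0175)
= 1.0

1.0


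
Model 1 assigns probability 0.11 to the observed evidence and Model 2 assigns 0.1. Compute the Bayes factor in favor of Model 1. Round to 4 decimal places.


BF = P(data|M1) / P(data|M2)
= 0.11 / 0.1 = 1.1

1.1


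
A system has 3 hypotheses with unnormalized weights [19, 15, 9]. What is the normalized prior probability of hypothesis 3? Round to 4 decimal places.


The normalized prior is the weight divided by the total.
Total weight = 43
P(H3) = 9 / 43 = 0.2093

0.2093


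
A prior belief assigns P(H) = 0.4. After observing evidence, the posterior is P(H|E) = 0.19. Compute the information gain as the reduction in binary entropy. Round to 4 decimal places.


H(prior) = -0.4*log2(0.4) - 0.6*log2(0.6)
= 0.971
H(post) = -0.19*log2(0.19) - 0.81*log2(0.81)
= 0.7015
IG = 0.971 - 0.7015 = 0.2695

0.2695


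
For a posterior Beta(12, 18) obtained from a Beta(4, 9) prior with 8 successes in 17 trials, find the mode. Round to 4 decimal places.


Mode = (alpha - 1) / (alpha + beta - 2)
= 11 / 28
= 0.3929

0.3929


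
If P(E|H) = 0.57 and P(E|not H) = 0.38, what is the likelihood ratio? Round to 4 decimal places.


Likelihood ratio = P(E|H) / P(E|not H)
= 0.57 / 0.38
= 1.5

1.5


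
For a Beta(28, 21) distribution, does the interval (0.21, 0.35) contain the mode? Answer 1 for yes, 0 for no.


Mode of Beta(a,b) = (a-1)/(a+b-2)
= (28-1)/(28+21-2) = 0.5745
Check: 0.21 <= 0.5745 <= 0.35?
Result: 0

0


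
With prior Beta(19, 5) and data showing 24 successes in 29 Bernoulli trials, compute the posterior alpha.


Conjugate update: alpha_posterior = alpha_prior + k
= 19 + 24 = 43

43


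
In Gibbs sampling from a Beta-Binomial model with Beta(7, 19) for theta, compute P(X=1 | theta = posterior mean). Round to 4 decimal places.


Posterior mean = alpha/(alpha+beta) = 7/26 = 0.2692
P(X=1|theta=mean) = theta = 0.2692

0.2692


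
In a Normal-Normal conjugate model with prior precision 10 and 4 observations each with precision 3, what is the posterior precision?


Posterior precision = prior precision + n * observation precision
= 10 + 4 * 3
= 10 + 12 = 22

22


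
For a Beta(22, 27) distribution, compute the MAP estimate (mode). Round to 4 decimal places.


MAP = mode = (a-1)/(a+b-2)
= (22-1)/(22+27-2)
= 21/47 = 0.4468

0.4468


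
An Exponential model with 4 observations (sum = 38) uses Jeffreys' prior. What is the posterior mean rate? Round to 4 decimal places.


Posterior Gamma(4, 38)
E[lambda] = 4/38 = 0.1053

0.1053


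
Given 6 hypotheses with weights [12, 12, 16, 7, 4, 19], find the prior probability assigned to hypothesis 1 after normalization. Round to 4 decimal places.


To normalize, divide each weight by the sum of all weights.
Sum = 70
Prior(H1) = 12/70 = 0.1714

0.1714


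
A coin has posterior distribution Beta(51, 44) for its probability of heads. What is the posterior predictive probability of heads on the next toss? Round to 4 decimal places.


Posterior predictive = E[theta] = alpha/(alpha+beta)
= 51/95
= 0.5368

0.5368


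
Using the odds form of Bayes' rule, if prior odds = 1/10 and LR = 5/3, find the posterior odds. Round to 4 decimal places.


Bayes' rule in odds form: posterior odds = prior odds * LR
= (1 * 5) / (10 * 3)
= 5/30 = 0.1667

0.1667


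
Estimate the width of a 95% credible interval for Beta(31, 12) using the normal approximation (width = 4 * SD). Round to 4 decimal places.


For Beta(a,b): Var = ab/((a+b)^2(a+b+1))
Var = 0.0046, SD = 0.0676
Approximate 95% CI width = 4 * 0.0676 = 0.2705

0.2705


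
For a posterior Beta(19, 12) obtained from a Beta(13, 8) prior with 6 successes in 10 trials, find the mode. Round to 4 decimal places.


Mode = (alpha - 1) / (alpha + beta - 2)
= 18 / 29
= 0.6207

0.6207


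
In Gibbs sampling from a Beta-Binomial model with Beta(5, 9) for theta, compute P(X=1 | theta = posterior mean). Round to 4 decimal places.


Posterior mean = alpha/(alpha+beta) = 5/14 = 0.3571
P(X=1|theta=mean) = theta = 0.3571

0.3571


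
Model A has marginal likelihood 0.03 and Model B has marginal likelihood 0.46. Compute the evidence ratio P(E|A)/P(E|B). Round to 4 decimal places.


Evidence ratio = P(E|A) / P(E|B)
= 0.03 / 0.46
= 0.0652

0.0652


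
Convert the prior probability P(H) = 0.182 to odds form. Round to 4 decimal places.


P(not H) = 1 - 0.182 = 0.818
Odds = 0.182 / 0.818 = 0.2225

0.2225


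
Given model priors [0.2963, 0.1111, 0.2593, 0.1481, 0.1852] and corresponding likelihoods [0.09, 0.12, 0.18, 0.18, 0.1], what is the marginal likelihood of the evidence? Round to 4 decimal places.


P(E) = sum_i P(M_i) P(E|M_i)
= 0.0267 + 0.0133 + 0.0467 + 0.0267 + 0.0185
= 0.1319

0.1319


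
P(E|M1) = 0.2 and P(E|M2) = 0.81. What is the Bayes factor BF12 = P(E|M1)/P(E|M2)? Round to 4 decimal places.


Bayes factor BF12 = P(E|M1) / P(E|M2)
= 0.2 / 0.81
= 0.2469

0.2469


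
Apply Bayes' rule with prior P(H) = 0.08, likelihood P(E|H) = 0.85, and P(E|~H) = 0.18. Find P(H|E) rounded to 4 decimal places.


Step 1: Compute marginal P(E) = P(E|H)P(H) + P(E|~H)P(~H)
= 0.85*0.08 + 0.18*0.92 = 0.2336
Step 2: P(H|E) = P(E|H)P(H)/P(E) = 0.068/0.2336
= 0.2911

0.2911


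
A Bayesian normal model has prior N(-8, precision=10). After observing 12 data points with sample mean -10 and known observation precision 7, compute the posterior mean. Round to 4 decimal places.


Posterior mean = (prior_precision * prior_mean + n * data_precision * data_mean) / (prior_precision + n * data_precision)
Numerator = 10*-8 + 12*7*-10 = -920
Denominator = 10 + 12*7 = 94
Posterior mean = -9.7872

-9.7872


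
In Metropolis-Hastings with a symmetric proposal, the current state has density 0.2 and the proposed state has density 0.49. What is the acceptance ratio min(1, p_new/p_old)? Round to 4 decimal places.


Ratio = p_new / p_old = 0.49 / 0.2 = 2.45
Acceptance = min(1, 2.45) = 1.0

1.0


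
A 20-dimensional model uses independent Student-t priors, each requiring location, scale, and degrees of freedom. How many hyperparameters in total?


Per parameter: 3 (location, scale, and degrees of freedom).
Total = 20 * 3 = 60

60


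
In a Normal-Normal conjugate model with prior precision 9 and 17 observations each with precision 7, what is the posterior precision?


Posterior precision = prior precision + n * observation precision
= 9 + 17 * 7
= 9 + 119 = 128

128


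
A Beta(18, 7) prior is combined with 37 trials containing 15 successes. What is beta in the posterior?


In conjugate updating:
beta_posterior = beta_prior + (n - k)
= 7 + (37 - 15)
= 7 + 22 = 29

29


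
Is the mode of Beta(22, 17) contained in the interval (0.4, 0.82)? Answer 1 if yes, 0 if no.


Mode = (a-1)/(a+b-2) = 21/37 = 0.5676
Interval: (0.4, 0.82)
Contains mode? 1

1


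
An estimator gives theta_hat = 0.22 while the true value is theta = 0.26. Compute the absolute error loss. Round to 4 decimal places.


The absolute error loss is |theta_hat - theta|
= |0.22 - 0.26|
= 0.04

0.04


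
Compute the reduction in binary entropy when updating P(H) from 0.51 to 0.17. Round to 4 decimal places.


H_before = -p*log2(p) - (1-p)*log2(1-p) for p=0.51: 0.9997
H_after for p=0.17: 0.6577
Reduction = 0.9997 - 0.6577 = 0.342

0.342


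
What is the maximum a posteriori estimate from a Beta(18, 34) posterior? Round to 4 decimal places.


The MAP estimate equals the mode of the distribution.
Mode of Beta(a,b) = (a-1)/(a+b-2)
= 17/50
= 0.34

0.34


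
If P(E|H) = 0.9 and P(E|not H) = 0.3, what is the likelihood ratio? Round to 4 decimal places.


Likelihood ratio = P(E|H) / P(E|not H)
= 0.9 / 0.3
= 3.0

3.0


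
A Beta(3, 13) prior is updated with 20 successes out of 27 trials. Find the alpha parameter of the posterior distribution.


In the Beta-Binomial conjugate update:
alpha_post = alpha_prior + successes
= 3 + 20
= 23

23


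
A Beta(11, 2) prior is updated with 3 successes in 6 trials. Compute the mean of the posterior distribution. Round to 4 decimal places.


After update: Beta(14, 5)
Mean = 14 / (14 + 5) = 14 / 19
= 0.7368

0.7368


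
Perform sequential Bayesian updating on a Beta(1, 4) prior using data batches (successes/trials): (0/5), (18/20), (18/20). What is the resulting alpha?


Accumulate successes: 36
Posterior alpha = prior alpha + sum of successes
= 1 + 36 = 37

37


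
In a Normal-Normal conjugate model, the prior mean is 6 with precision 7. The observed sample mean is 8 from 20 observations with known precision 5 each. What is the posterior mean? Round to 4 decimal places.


Posterior precision = tau0 + n*tau = 7 + 20*5 = 107
Posterior mean = (tau0*mu0 + n*tau*xbar) / posterior_precision
= (7*6 + 20*5*8) / 107
= 842 / 107 = 7.8692

7.8692


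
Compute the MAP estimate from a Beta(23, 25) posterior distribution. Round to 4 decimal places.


MAP = mode of Beta distribution
= (alpha - 1)/(alpha + beta - 2)
= (23-1)/(23+25-2)
= 22/46 = 0.4783

0.4783


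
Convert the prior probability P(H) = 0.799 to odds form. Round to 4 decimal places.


P(not H) = 1 - 0.799 = 0.201
Odds = 0.799 / 0.201 = 3.9751

3.9751


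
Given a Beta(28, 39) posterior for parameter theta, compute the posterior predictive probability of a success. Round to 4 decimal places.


For a Beta-Bernoulli model, the predictive probability is the mean:
P(success) = 28/(28+39) = 28/67 = 0.4179

0.4179


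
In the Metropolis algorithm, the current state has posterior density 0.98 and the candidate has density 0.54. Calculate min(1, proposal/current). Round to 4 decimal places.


Ratio = 0.54/0.98 = 0.551
Acceptance probability = min(1, 0.551)
= 0.551

0.551


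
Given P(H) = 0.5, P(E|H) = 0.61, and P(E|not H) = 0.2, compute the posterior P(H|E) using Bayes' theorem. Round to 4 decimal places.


By Bayes' theorem: P(H|E) = P(E|H)*P(H) / P(E)
P(E) = P(E|H)*P(H) + P(E|not H)*P(not H)
P(E) = 0.61*0.5 + 0.2*0.5 = 0.405
P(H|E) = 0.61*0.5 / 0.405 = 0.7531

0.7531


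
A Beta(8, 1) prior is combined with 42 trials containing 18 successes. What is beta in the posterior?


In conjugate updating:
beta_posterior = beta_prior + (n - k)
= 1 + (42 - 18)
= 1 + 24 = 25

25


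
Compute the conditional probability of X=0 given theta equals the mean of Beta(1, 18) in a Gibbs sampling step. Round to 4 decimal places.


Mean of Beta(1, 18) = 0.0526
P(X=0 | theta=0.0526) = 0.9474

0.9474


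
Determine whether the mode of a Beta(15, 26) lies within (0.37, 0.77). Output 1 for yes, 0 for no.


First find the mode: (a-1)/(a+b-2) = 0.359
Is 0.359 in (0.37, 0.77)? 0

0


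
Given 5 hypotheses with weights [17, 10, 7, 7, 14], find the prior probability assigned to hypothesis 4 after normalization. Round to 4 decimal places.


To normalize, divide each weight by the sum of all weights.
Sum = 55
Prior(H4) = 7/55 = 0.1273

0.1273


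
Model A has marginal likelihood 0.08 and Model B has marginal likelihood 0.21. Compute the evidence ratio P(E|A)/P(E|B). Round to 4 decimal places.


Evidence ratio = P(E|A) / P(E|B)
= 0.08 / 0.21
= 0.381

0.381


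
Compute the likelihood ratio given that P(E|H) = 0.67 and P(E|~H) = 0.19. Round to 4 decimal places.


LR = P(E|H) / P(E|~H)
= 0.67 / 0.19 = 3.5263

3.5263


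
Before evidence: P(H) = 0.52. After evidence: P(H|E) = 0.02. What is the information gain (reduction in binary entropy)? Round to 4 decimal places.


Prior entropy = 0.9988
Posterior entropy = 0.1414
Information gain = 0.9988 - 0.1414 = 0.8574

0.8574


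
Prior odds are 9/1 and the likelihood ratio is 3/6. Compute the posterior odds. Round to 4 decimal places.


Posterior odds = prior odds * likelihood ratio
= (9/1) * (3/6)
= 27 / 6
= 4.5

4.5


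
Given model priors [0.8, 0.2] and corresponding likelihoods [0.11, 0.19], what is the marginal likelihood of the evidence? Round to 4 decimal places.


P(E) = sum_i P(M_i) P(E|M_i)
= 0.088 + 0.038
= 0.126

0.126


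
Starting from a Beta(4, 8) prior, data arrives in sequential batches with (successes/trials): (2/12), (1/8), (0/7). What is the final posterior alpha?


In sequential Bayesian updating, we sum all successes.
Total successes = 3
Final alpha = 4 + 3 = 7

7


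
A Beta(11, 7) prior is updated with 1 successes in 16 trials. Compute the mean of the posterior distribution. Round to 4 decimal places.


After update: Beta(12, 22)
Mean = 12 / (12 + 22) = 12 / 34
= 0.3529

0.3529


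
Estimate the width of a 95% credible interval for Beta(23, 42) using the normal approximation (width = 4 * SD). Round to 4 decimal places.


For Beta(a,b): Var = ab/((a+b)^2(a+b+1))
Var = 0.0035, SD = 0.0589
Approximate 95% CI width = 4 * 0.0589 = 0.2354

0.2354


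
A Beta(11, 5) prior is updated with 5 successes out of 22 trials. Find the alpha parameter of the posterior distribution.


In the Beta-Binomial conjugate update:
alpha_post = alpha_prior + successes
= 11 + 5
= 16

16


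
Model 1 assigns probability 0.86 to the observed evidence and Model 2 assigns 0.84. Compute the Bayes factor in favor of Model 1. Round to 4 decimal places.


BF = P(data|M1) / P(data|M2)
= 0.86 / 0.84 = 1.0238

1.0238


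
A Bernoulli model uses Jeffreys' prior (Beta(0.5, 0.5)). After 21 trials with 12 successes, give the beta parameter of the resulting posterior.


Posterior = Beta(prior_alpha + successes, prior_beta + failures)
= Beta(0.5 + 12, 0.5 + 9)
Posterior beta = 0.5 + (n - k) = 0.5 + 9 = 9.5

9.5


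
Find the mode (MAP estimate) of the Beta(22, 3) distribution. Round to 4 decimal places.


For Beta(a,b) with a,b > 1:
Mode = (a-1)/(a+b-2) = (22-1)/(25-2)
= 21/23 = 0.913

0.913


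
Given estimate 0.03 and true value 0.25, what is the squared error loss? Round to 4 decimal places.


Squared error = (estimate - true)^2
Difference = -0.22
Loss = -0.22^2 = 0.0484

0.0484


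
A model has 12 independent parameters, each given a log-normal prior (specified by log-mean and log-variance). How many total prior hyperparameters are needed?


Each log-normal prior needs 2 hyperparameters (log-mean and log-variance).
Total = 2 * 12 = 24

24


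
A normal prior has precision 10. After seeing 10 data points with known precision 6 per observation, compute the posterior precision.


In the conjugate normal model, precisions add:
tau_posterior = tau_prior + n * tau_data
= 10 + 10*6 = 70

70


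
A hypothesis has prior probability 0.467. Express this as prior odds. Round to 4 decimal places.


Odds = P(H) / P(not H) = 0.467 / 0.533
= 0.8762

0.8762


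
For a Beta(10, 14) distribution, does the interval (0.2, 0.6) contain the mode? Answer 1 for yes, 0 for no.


Mode of Beta(a,b) = (a-1)/(a+b-2)
= (10-1)/(10+14-2) = 0.4091
Check: 0.2 <= 0.4091 <= 0.6?
Result: 1

1


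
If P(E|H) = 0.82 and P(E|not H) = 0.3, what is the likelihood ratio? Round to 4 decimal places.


Likelihood ratio = P(E|H) / P(E|not H)
= 0.82 / 0.3
= 2.7333

2.7333


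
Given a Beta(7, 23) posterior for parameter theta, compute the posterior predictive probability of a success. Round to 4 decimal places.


For a Beta-Bernoulli model, the predictive probability is the mean:
P(success) = 7/(7+23) = 7/30 = 0.2333

0.2333


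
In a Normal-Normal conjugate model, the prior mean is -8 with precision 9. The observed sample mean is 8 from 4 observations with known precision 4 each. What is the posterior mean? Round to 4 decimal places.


Posterior precision = tau0 + n*tau = 9 + 4*4 = 25
Posterior mean = (tau0*mu0 + n*tau*xbar) / posterior_precision
= (9*-8 + 4*4*8) / 25
= 56 / 25 = 2.24

2.24


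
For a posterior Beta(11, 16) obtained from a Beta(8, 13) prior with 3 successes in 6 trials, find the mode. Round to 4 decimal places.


Mode = (alpha - 1) / (alpha + beta - 2)
= 10 / 25
= 0.4

0.4


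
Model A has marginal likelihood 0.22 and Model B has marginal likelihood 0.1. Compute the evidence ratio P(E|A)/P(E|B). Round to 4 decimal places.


Evidence ratio = P(E|A) / P(E|B)
= 0.22 / 0.1
= 2.2

2.2


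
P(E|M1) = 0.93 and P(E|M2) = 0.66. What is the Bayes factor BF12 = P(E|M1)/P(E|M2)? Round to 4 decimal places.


Bayes factor BF12 = P(E|M1) / P(E|M2)
= 0.93 / 0.66
= 1.4091

1.4091


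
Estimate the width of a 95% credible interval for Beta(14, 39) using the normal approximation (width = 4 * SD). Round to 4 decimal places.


For Beta(a,b): Var = ab/((a+b)^2(a+b+1))
Var = 0.0036, SD = 0.06
Approximate 95% CI width = 4 * 0.06 = 0.24

0.24


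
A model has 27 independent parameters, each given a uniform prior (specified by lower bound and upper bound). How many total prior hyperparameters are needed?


Each uniform prior needs 2 hyperparameters (lower bound and upper bound).
Total = 2 * 27 = 54

54


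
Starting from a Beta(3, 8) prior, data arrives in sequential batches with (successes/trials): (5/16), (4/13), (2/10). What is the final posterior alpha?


In sequential Bayesian updating, we sum all successes.
Total successes = 11
Final alpha = 3 + 11 = 14

14


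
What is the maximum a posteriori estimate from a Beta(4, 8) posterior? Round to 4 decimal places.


The MAP estimate equals the mode of the distribution.
Mode of Beta(a,b) = (a-1)/(a+b-2)
= 3/10
= 0.3

0.3


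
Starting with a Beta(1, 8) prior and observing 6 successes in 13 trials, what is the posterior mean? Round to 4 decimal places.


Posterior parameters: alpha = 1 + 6 = 7
beta = 8 + 7 = 15
Posterior mean = alpha / (alpha + beta) = 7 / 22
= 0.3182

0.3182


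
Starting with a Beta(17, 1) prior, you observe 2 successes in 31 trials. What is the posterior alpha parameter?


For a Beta-Binomial conjugate model:
Posterior alpha = prior alpha + number of successes
= 17 + 2 = 19

19


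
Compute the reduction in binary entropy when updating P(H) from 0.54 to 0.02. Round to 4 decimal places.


H_before = -p*log2(p) - (1-p)*log2(1-p) for p=0.54: 0.9954
H_after for p=0.02: 0.1414
Reduction = 0.9954 - 0.1414 = 0.8539

0.8539


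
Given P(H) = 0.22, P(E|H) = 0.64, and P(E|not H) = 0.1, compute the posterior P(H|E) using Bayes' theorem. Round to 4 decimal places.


By Bayes' theorem: P(H|E) = P(E|H)*P(H) / P(E)
P(E) = P(E|H)*P(H) + P(E|not H)*P(not H)
P(E) = 0.64*0.22 + 0.1*0.78 = 0.2188
P(H|E) = 0.64*0.22 / 0.2188 = 0.6435

0.6435


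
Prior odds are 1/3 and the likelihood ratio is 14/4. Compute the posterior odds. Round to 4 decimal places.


Posterior odds = prior odds * likelihood ratio
= (1/3) * (14/4)
= 14 / 12
= 1.1667

1.1667
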